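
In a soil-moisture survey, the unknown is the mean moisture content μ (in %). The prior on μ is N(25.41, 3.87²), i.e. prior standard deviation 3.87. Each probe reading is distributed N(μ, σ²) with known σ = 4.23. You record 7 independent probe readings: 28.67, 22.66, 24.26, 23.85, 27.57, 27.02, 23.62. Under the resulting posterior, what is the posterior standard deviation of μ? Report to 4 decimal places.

1.4777

For Normal data with known variance σ², a Normal(μ₀, σ₀²) prior on μ is conjugate. Posterior precision = 1/σ₀² + n/σ²; posterior mean is the precision-weighted average of μ₀ and x̄.
σ₀² = 3.87² = 14.9769, σ² = 4.23² = 17.8929; σ² + n·σ₀² = 17.8929 + 7·14.9769 = 122.7312.
Posterior precision = 1/σ₀² + n/σ² = 1/14.9769 + 7/17.8929 = (σ² + n·σ₀²)/(σ₀²σ²) = 122.7312/(14.9769·17.8929); posterior variance σₙ² = σ₀²σ²/(σ² + n·σ₀²) = 14.9769·17.8929/122.7312 = 2.183472.
Posterior SD = √σₙ² = √(14.9769·17.8929/122.7312) = 1.4777.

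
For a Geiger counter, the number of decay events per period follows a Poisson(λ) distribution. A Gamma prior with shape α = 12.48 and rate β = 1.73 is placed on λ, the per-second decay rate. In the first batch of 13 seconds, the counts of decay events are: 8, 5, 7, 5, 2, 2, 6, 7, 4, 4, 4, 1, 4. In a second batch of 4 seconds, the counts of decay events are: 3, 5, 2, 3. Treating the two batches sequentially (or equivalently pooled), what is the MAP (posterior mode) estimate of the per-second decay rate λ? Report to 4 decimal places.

4.4570

With a Gamma(shape α, rate β) prior, the Poisson likelihood is conjugate: the posterior is Gamma(α + ΣXᵢ, β + n).
Batch 1: sum of counts S = 59 over n = 13 seconds.
After batch 1: Gamma(α+S, β+n) = Gamma(12.48+59, 1.73+13) = Gamma(71.48, 14.73).
Batch 2: sum of counts S = 13 over n = 4 seconds.
After batch 2: Gamma(α+S, β+n) = Gamma(71.48+13, 14.73+4) = Gamma(84.48, 18.73).
Mode of Gamma(α,β) for α≥1 is (α−1)/β = 83.48/18.73 = 4.4570.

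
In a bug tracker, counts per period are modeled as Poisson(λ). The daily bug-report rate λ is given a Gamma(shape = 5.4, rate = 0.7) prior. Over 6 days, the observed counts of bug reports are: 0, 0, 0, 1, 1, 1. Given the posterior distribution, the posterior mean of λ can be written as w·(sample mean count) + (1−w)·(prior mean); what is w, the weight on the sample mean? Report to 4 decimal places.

With a Gamma(shape α, rate β) prior, the Poisson likelihood is conjugate: the posterior is Gamma(α + ΣXᵢ, β + n).
Posterior mean = (α₀+S)/(β₀+n) = [n/(β₀+n)]·(S/n) + [β₀/(β₀+n)]·(α₀/β₀), so only n and β₀ enter the weight.
Weight on data w = n/(β₀+n) = 6/(0.7+6) = 6/6.7 = 0.8955.

0.8955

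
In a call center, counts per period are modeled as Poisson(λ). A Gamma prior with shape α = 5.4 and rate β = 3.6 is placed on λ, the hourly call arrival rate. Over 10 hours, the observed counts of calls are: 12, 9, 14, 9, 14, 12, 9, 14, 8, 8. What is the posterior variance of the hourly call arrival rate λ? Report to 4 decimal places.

0.6185

With a Gamma(shape α, rate β) prior, the Poisson likelihood is conjugate: the posterior is Gamma(α + ΣXᵢ, β + n).
Sum of counts S = 109 over n = 10 hours.
Posterior: Gamma(α+S, β+n) = Gamma(5.4+109, 3.6+10) = Gamma(114.4, 13.6).
Var = α/β² = 114.4/13.6² = 0.6185.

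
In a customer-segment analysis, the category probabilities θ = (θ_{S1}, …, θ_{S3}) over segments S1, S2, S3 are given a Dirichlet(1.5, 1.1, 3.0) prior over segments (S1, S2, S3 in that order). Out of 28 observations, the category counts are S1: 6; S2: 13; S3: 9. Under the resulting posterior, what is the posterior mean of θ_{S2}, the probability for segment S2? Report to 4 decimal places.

0.4196

The Dirichlet prior is conjugate to the Multinomial likelihood: each posterior αⱼ = prior αⱼ + observed count nⱼ.
Posterior concentration: (7.5, 14.1, 12.0), total = 33.6.
E[θ_{S2}|data] = α_{S2}/Σα = 14.1/33.6 = 0.4196.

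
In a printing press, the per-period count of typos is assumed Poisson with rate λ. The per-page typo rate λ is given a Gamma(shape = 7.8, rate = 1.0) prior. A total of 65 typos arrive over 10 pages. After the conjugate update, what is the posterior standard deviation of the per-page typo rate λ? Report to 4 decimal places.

0.7757

With a Gamma(shape α, rate β) prior, the Poisson likelihood is conjugate: the posterior is Gamma(α + ΣXᵢ, β + n).
Posterior: Gamma(α+S, β+n) = Gamma(7.8+65, 1.0+10) = Gamma(72.8, 11.0).
SD = √α/β = √72.8/11.0 = 0.7757.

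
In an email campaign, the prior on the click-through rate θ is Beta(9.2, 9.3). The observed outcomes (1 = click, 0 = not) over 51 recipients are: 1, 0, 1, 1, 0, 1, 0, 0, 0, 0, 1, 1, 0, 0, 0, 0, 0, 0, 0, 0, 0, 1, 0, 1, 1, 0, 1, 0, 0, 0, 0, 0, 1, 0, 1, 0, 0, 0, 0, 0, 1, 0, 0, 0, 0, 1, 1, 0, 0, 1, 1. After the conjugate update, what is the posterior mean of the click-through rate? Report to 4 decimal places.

The Beta prior is conjugate to a Binomial/Bernoulli likelihood; the update adds successes to α and failures to β.
Posterior: Beta(α+k, β+n−k) = Beta(9.2+17, 9.3+34) = Beta(26.2, 43.3).
Posterior mean = α/(α+β) = 26.2/69.5 = 0.3770.

0.3770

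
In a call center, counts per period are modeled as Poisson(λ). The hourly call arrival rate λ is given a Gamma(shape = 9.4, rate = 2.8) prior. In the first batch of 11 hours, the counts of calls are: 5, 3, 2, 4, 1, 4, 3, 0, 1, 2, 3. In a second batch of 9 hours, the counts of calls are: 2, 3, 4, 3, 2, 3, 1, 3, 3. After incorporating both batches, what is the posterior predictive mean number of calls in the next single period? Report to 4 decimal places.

2.6930

With a Gamma(shape α, rate β) prior, the Poisson likelihood is conjugate: the posterior is Gamma(α + ΣXᵢ, β + n).
Batch 1: sum of counts S = 28 over n = 11 hours.
After batch 1: Gamma(α+S, β+n) = Gamma(9.4+28, 2.8+11) = Gamma(37.4, 13.8).
Batch 2: sum of counts S = 24 over n = 9 hours.
After batch 2: Gamma(α+S, β+n) = Gamma(37.4+24, 13.8+9) = Gamma(61.4, 22.8).
The predictive distribution for one future period is NegBinom with mean α/β = 2.6930.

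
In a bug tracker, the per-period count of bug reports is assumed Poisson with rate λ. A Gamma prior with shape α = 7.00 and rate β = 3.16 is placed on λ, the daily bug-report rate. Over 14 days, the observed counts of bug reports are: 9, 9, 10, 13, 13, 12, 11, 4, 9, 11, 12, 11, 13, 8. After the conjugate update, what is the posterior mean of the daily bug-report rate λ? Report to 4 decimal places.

8.8578

With a Gamma(shape α, rate β) prior, the Poisson likelihood is conjugate: the posterior is Gamma(α + ΣXᵢ, β + n).
Sum of counts S = 145 over n = 14 days.
Posterior: Gamma(α+S, β+n) = Gamma(7.00+145, 3.16+14) = Gamma(152.00, 17.16).
Posterior mean = α/β = 152.00/17.16 = 8.8578.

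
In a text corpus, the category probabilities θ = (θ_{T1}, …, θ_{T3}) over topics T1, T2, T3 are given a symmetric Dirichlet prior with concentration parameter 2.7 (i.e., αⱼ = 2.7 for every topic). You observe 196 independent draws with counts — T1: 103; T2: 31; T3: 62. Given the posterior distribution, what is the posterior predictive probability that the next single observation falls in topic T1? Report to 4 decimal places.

0.5179

The Dirichlet prior is conjugate to the Multinomial likelihood: each posterior αⱼ = prior αⱼ + observed count nⱼ.
Posterior concentration: (105.7, 33.7, 64.7), total = 204.1.
P(next = T1 | data) = α_{T1}/Σα = 0.5179.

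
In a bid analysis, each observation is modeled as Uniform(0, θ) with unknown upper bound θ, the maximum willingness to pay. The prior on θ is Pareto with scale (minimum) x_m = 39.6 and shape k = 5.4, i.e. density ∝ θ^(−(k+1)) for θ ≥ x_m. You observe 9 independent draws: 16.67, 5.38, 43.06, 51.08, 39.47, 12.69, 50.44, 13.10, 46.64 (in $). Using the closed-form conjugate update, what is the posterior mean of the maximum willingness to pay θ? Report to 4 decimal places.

54.8919

A Pareto(scale x_m, shape k) prior on the upper bound θ of Uniform(0, θ) is conjugate: posterior is Pareto(max(x_m, max xᵢ), k + n).
Sample maximum = 51.08; prior scale x_m = 39.6 → posterior scale = max = 51.08.
Posterior shape = 5.4 + 9 = 14.4.
E[θ|data] = k·x_m/(k−1) = 14.4·51.08/13.4 = 54.8919.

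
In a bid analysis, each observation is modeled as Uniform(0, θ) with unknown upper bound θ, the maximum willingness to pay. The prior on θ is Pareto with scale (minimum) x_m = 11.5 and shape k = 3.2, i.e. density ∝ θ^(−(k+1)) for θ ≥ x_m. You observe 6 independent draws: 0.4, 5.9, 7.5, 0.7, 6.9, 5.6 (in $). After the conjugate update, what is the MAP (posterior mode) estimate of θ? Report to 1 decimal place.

A Pareto(scale x_m, shape k) prior on the upper bound θ of Uniform(0, θ) is conjugate: posterior is Pareto(max(x_m, max xᵢ), k + n).
Sample maximum = 7.5; prior scale x_m = 11.5 → posterior scale = max = 11.5.
Posterior shape = 3.2 + 6 = 9.2.
The Pareto density is decreasing on [x_m, ∞), so the mode is x_m = 11.5.

11.5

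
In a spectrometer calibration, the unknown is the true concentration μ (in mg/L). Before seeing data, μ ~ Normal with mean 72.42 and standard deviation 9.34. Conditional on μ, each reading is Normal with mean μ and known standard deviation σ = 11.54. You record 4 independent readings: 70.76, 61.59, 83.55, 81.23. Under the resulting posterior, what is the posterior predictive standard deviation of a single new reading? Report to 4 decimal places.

12.5407

For Normal data with known variance σ², a Normal(μ₀, σ₀²) prior on μ is conjugate. Posterior precision = 1/σ₀² + n/σ²; posterior mean is the precision-weighted average of μ₀ and x̄.
σ₀² = 9.34² = 87.2356, σ² = 11.54² = 133.1716; σ² + n·σ₀² = 133.1716 + 4·87.2356 = 482.114.
Posterior precision = 1/σ₀² + n/σ² = 1/87.2356 + 4/133.1716 = (σ² + n·σ₀²)/(σ₀²σ²) = 482.114/(87.2356·133.1716); posterior variance σₙ² = σ₀²σ²/(σ² + n·σ₀²) = 87.2356·133.1716/482.114 = 24.096592.
Predictive variance for one new observation = σₙ² + σ² = 87.2356·133.1716/482.114 + 133.1716 = σ²·(σ₀² + 482.114)/482.114 = 133.1716·569.3496/482.114 = 157.268192; SD = √(133.1716·569.3496/482.114) = 12.5407.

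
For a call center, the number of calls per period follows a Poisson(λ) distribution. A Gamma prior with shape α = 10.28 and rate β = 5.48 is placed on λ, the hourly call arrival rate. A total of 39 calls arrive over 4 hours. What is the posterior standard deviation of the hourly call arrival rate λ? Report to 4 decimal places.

With a Gamma(shape α, rate β) prior, the Poisson likelihood is conjugate: the posterior is Gamma(α + ΣXᵢ, β + n).
Posterior: Gamma(α+S, β+n) = Gamma(10.28+39, 5.48+4) = Gamma(49.28, 9.48).
SD = √α/β = √49.28/9.48 = 0.7405.

0.7405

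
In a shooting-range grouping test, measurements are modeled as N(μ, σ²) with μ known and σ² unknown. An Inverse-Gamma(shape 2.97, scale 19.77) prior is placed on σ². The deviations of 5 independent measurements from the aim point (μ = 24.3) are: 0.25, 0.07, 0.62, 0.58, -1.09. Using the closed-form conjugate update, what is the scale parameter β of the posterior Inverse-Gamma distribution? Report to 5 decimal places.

20.75815

With known mean μ and an Inverse-Gamma(α, β) prior on σ², the Normal likelihood is conjugate: posterior is Inv-Gamma(α + n/2, β + Σ(xᵢ−μ)²/2).
Σ(xᵢ−μ)² = (0.25)² + (0.07)² + (0.62)² + (0.58)² + (-1.09)² = 1.9763.
Posterior: Inv-Gamma(2.97 + 5/2, 19.77 + 1.9763/2) = Inv-Gamma(5.47, 20.75815).
Posterior β = 20.75815.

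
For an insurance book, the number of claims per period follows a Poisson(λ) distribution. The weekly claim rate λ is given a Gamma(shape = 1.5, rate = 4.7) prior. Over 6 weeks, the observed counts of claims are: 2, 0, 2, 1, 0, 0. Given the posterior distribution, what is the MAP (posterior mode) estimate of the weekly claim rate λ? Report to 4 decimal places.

With a Gamma(shape α, rate β) prior, the Poisson likelihood is conjugate: the posterior is Gamma(α + ΣXᵢ, β + n).
Sum of counts S = 5 over n = 6 weeks.
Posterior: Gamma(α+S, β+n) = Gamma(1.5+5, 4.7+6) = Gamma(6.5, 10.7).
Mode of Gamma(α,β) for α≥1 is (α−1)/β = 5.5/10.7 = 0.5140.

0.5140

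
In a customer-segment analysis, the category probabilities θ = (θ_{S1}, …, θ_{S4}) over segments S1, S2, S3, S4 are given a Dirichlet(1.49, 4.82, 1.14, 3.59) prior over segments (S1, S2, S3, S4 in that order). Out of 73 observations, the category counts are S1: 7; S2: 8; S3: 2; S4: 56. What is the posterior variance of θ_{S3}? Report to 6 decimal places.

0.000423

The Dirichlet prior is conjugate to the Multinomial likelihood: each posterior αⱼ = prior αⱼ + observed count nⱼ.
Posterior concentration: (8.49, 12.82, 3.14, 59.59), total = 84.04.
Var[θ_j] = α_j(Σα−α_j)/((Σα)²(Σα+1)) = 3.14·80.90/(84.04²·85.04) = 0.000423.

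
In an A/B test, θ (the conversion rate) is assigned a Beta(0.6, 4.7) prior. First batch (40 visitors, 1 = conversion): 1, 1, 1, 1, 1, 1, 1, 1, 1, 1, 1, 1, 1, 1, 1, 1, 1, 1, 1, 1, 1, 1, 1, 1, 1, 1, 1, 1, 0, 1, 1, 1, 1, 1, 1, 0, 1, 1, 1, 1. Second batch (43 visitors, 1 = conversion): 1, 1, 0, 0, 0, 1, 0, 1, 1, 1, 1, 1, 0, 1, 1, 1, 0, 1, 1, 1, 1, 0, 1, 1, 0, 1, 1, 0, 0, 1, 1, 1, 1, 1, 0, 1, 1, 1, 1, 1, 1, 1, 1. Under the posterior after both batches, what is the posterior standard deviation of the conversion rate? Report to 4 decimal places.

The Beta prior is conjugate to a Binomial/Bernoulli likelihood; the update adds successes to α and failures to β.
After batch 1: Beta(0.6+38, 4.7+2) = Beta(38.6, 6.7).
After batch 2: Beta(38.6+32, 6.7+11) = Beta(70.6, 17.7).
Var = αβ/((α+β)²(α+β+1)) = 70.6·17.7/(88.3²·89.3) = 0.00179475; SD = √0.00179475 = 0.0424.

0.0424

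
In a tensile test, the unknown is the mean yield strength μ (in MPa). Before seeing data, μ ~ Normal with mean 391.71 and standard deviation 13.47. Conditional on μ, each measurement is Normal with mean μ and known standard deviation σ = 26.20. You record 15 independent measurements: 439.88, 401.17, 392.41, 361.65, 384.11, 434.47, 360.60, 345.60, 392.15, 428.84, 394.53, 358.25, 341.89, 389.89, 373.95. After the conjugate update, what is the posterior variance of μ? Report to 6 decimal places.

For Normal data with known variance σ², a Normal(μ₀, σ₀²) prior on μ is conjugate. Posterior precision = 1/σ₀² + n/σ²; posterior mean is the precision-weighted average of μ₀ and x̄.
σ₀² = 13.47² = 181.4409, σ² = 26.20² = 686.44; σ² + n·σ₀² = 686.44 + 15·181.4409 = 3408.0535.
Posterior precision = 1/σ₀² + n/σ² = 1/181.4409 + 15/686.44 = (σ² + n·σ₀²)/(σ₀²σ²) = 3408.0535/(181.4409·686.44); posterior variance σₙ² = σ₀²σ²/(σ² + n·σ₀²) = 181.4409·686.44/3408.0535 = 36.545286.

36.545286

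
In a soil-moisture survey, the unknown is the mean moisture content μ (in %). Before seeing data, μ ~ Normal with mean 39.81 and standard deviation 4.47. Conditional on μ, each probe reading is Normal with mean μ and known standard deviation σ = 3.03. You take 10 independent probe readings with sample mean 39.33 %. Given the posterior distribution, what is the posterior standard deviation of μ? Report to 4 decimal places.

For Normal data with known variance σ², a Normal(μ₀, σ₀²) prior on μ is conjugate. Posterior precision = 1/σ₀² + n/σ²; posterior mean is the precision-weighted average of μ₀ and x̄.
σ₀² = 4.47² = 19.9809, σ² = 3.03² = 9.1809; σ² + n·σ₀² = 9.1809 + 10·19.9809 = 208.9899.
Posterior precision = 1/σ₀² + n/σ² = 1/19.9809 + 10/9.1809 = (σ² + n·σ₀²)/(σ₀²σ²) = 208.9899/(19.9809·9.1809); posterior variance σₙ² = σ₀²σ²/(σ² + n·σ₀²) = 19.9809·9.1809/208.9899 = 0.877758.
Posterior SD = √σₙ² = √(19.9809·9.1809/208.9899) = 0.9369.

0.9369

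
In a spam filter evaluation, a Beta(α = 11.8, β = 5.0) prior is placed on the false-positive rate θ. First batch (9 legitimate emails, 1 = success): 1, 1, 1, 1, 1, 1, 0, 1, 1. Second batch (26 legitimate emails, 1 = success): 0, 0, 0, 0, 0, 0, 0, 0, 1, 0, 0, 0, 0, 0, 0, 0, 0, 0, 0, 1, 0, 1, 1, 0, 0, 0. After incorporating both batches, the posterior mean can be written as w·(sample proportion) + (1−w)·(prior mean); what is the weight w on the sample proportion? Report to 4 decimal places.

0.6757

The Beta prior is conjugate to a Binomial/Bernoulli likelihood; the update adds successes to α and failures to β.
Total number of legitimate emails: n = 9 + 26 = 35.
Posterior mean = (α₀+k)/(α₀+β₀+n) = [n/(α₀+β₀+n)]·(k/n) + [(α₀+β₀)/(α₀+β₀+n)]·α₀/(α₀+β₀), so only n and the prior enter the weight.
The weight on the data is w = n/(α₀+β₀+n) = 35/(11.8+5.0+35) = 35/51.8 = 0.6757.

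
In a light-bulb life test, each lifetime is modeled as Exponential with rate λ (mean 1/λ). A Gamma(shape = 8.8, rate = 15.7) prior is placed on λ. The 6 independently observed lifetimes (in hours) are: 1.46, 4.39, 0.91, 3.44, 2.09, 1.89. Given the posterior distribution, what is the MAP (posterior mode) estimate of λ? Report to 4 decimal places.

With a Gamma(shape α, rate β) prior on the exponential rate λ, the posterior after n observations with total T = Σxᵢ is Gamma(α+n, β+T).
Sum of observations T = 14.18 hours; n = 6.
Posterior: Gamma(8.8+6, 15.7+14.18) = Gamma(14.8, 29.88).
Mode = (α−1)/β = 0.4618.

0.4618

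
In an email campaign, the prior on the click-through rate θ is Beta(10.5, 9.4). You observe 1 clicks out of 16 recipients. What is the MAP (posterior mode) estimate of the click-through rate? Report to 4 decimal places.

The Beta prior is conjugate to a Binomial/Bernoulli likelihood; the update adds successes to α and failures to β.
Posterior: Beta(α+k, β+n−k) = Beta(10.5+1, 9.4+15) = Beta(11.5, 24.4).
Mode of Beta(a,b) for a,b>1 is (a−1)/(a+b−2) = 10.5/33.9 = 0.3097.

0.3097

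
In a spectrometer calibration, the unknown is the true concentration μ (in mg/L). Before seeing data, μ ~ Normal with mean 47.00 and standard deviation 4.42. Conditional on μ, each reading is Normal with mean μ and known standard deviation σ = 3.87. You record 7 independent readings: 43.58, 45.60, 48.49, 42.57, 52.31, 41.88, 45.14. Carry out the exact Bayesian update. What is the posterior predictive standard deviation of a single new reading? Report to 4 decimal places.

4.1116

For Normal data with known variance σ², a Normal(μ₀, σ₀²) prior on μ is conjugate. Posterior precision = 1/σ₀² + n/σ²; posterior mean is the precision-weighted average of μ₀ and x̄.
σ₀² = 4.42² = 19.5364, σ² = 3.87² = 14.9769; σ² + n·σ₀² = 14.9769 + 7·19.5364 = 151.7317.
Posterior precision = 1/σ₀² + n/σ² = 1/19.5364 + 7/14.9769 = (σ² + n·σ₀²)/(σ₀²σ²) = 151.7317/(19.5364·14.9769); posterior variance σₙ² = σ₀²σ²/(σ² + n·σ₀²) = 19.5364·14.9769/151.7317 = 1.928369.
Predictive variance for one new observation = σₙ² + σ² = 19.5364·14.9769/151.7317 + 14.9769 = σ²·(σ₀² + 151.7317)/151.7317 = 14.9769·171.2681/151.7317 = 16.905269; SD = √(14.9769·171.2681/151.7317) = 4.1116.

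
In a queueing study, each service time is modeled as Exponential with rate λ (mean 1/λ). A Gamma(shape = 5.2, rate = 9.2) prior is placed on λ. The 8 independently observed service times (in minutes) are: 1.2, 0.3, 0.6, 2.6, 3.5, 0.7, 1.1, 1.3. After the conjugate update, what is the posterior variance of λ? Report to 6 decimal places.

With a Gamma(shape α, rate β) prior on the exponential rate λ, the posterior after n observations with total T = Σxᵢ is Gamma(α+n, β+T).
Sum of observations T = 11.3 minutes; n = 8.
Posterior: Gamma(5.2+8, 9.2+11.3) = Gamma(13.2, 20.5).
Var = α/β² = 0.031410.

0.031410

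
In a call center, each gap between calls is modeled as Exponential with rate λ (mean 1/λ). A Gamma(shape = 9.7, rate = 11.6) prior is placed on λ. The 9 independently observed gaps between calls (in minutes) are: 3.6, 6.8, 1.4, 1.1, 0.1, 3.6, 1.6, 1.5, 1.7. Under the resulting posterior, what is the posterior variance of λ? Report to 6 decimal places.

0.017172

With a Gamma(shape α, rate β) prior on the exponential rate λ, the posterior after n observations with total T = Σxᵢ is Gamma(α+n, β+T).
Sum of observations T = 21.4 minutes; n = 9.
Posterior: Gamma(9.7+9, 11.6+21.4) = Gamma(18.7, 33.0).
Var = α/β² = 0.017172.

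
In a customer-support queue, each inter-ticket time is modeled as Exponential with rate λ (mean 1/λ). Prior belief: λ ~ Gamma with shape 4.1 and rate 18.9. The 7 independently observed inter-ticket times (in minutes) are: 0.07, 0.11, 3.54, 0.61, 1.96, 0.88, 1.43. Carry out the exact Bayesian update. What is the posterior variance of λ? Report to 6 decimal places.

With a Gamma(shape α, rate β) prior on the exponential rate λ, the posterior after n observations with total T = Σxᵢ is Gamma(α+n, β+T).
Sum of observations T = 8.60 minutes; n = 7.
Posterior: Gamma(4.1+7, 18.9+8.60) = Gamma(11.1, 27.50).
Var = α/β² = 0.014678.

0.014678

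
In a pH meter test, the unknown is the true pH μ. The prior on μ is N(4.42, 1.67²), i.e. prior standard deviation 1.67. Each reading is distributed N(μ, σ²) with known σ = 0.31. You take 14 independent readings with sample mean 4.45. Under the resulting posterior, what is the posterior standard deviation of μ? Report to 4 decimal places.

For Normal data with known variance σ², a Normal(μ₀, σ₀²) prior on μ is conjugate. Posterior precision = 1/σ₀² + n/σ²; posterior mean is the precision-weighted average of μ₀ and x̄.
σ₀² = 1.67² = 2.7889, σ² = 0.31² = 0.0961; σ² + n·σ₀² = 0.0961 + 14·2.7889 = 39.1407.
Posterior precision = 1/σ₀² + n/σ² = 1/2.7889 + 14/0.0961 = (σ² + n·σ₀²)/(σ₀²σ²) = 39.1407/(2.7889·0.0961); posterior variance σₙ² = σ₀²σ²/(σ² + n·σ₀²) = 2.7889·0.0961/39.1407 = 0.006847.
Posterior SD = √σₙ² = √(2.7889·0.0961/39.1407) = 0.0827.

0.0827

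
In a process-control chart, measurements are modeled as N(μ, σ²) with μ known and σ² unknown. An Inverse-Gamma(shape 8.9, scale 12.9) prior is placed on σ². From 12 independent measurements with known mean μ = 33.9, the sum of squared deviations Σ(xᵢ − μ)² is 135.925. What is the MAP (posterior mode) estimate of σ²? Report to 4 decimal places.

5.0857

With known mean μ and an Inverse-Gamma(α, β) prior on σ², the Normal likelihood is conjugate: posterior is Inv-Gamma(α + n/2, β + Σ(xᵢ−μ)²/2).
Posterior: Inv-Gamma(8.9 + 12/2, 12.9 + 135.925/2) = Inv-Gamma(14.90, 80.8625).
Mode = β/(α+1) = 80.8625/15.90 = 5.0857.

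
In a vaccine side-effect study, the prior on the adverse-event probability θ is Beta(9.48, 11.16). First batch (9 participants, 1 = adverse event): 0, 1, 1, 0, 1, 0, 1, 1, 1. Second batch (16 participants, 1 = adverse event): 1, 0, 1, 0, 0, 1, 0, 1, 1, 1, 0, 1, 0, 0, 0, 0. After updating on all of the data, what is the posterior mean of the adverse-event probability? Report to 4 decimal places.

The Beta prior is conjugate to a Binomial/Bernoulli likelihood; the update adds successes to α and failures to β.
After batch 1: Beta(9.48+6, 11.16+3) = Beta(15.48, 14.16).
After batch 2: Beta(15.48+7, 14.16+9) = Beta(22.48, 23.16).
Posterior mean = α/(α+β) = 22.48/45.64 = 0.4926.

0.4926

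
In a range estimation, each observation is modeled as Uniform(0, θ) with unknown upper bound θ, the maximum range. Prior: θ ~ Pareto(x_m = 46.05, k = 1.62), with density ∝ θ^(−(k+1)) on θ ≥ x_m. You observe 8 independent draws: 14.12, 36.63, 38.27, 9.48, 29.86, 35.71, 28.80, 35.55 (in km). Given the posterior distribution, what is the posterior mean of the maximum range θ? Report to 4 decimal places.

A Pareto(scale x_m, shape k) prior on the upper bound θ of Uniform(0, θ) is conjugate: posterior is Pareto(max(x_m, max xᵢ), k + n).
Sample maximum = 38.27; prior scale x_m = 46.05 → posterior scale = max = 46.05.
Posterior shape = 1.62 + 8 = 9.62.
E[θ|data] = k·x_m/(k−1) = 9.62·46.05/8.62 = 51.3922.

51.3922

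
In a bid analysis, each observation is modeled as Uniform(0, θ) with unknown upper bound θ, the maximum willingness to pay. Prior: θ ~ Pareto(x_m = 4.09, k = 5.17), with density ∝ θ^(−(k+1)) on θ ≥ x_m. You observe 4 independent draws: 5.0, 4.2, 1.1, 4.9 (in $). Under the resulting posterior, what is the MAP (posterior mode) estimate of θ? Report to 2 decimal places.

5.00

A Pareto(scale x_m, shape k) prior on the upper bound θ of Uniform(0, θ) is conjugate: posterior is Pareto(max(x_m, max xᵢ), k + n).
Sample maximum = 5.0; prior scale x_m = 4.09 → posterior scale = max = 5.00.
Posterior shape = 5.17 + 4 = 9.17.
The Pareto density is decreasing on [x_m, ∞), so the mode is x_m = 5.00.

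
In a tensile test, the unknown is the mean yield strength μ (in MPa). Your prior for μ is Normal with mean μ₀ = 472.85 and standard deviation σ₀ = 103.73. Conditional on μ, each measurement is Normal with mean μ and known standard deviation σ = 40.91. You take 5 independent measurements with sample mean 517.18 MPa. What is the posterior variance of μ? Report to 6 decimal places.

For Normal data with known variance σ², a Normal(μ₀, σ₀²) prior on μ is conjugate. Posterior precision = 1/σ₀² + n/σ²; posterior mean is the precision-weighted average of μ₀ and x̄.
σ₀² = 103.73² = 10759.9129, σ² = 40.91² = 1673.6281; σ² + n·σ₀² = 1673.6281 + 5·10759.9129 = 55473.1926.
Posterior precision = 1/σ₀² + n/σ² = 1/10759.9129 + 5/1673.6281 = (σ² + n·σ₀²)/(σ₀²σ²) = 55473.1926/(10759.9129·1673.6281); posterior variance σₙ² = σ₀²σ²/(σ² + n·σ₀²) = 10759.9129·1673.6281/55473.1926 = 324.626937.

324.626937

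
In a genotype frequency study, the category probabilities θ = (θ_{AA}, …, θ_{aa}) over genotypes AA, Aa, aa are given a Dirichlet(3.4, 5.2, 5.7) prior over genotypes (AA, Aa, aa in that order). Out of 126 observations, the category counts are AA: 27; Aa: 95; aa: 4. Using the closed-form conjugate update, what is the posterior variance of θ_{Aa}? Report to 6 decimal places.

The Dirichlet prior is conjugate to the Multinomial likelihood: each posterior αⱼ = prior αⱼ + observed count nⱼ.
Posterior concentration: (30.4, 100.2, 9.7), total = 140.3.
Var[θ_j] = α_j(Σα−α_j)/((Σα)²(Σα+1)) = 100.2·40.1/(140.3²·141.3) = 0.001445.

0.001445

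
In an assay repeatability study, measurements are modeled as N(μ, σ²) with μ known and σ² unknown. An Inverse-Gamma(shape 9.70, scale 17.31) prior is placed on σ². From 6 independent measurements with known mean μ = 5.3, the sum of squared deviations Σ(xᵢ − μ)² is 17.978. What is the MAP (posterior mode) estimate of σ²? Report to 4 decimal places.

1.9196

With known mean μ and an Inverse-Gamma(α, β) prior on σ², the Normal likelihood is conjugate: posterior is Inv-Gamma(α + n/2, β + Σ(xᵢ−μ)²/2).
Posterior: Inv-Gamma(9.70 + 6/2, 17.31 + 17.978/2) = Inv-Gamma(12.70, 26.2990).
Mode = β/(α+1) = 26.2990/13.70 = 1.9196.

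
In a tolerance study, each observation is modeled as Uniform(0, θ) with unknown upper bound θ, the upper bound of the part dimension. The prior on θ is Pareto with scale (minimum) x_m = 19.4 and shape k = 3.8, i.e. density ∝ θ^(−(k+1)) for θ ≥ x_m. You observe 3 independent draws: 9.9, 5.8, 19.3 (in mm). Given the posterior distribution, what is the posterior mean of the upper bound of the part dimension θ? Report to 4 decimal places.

22.7448

A Pareto(scale x_m, shape k) prior on the upper bound θ of Uniform(0, θ) is conjugate: posterior is Pareto(max(x_m, max xᵢ), k + n).
Sample maximum = 19.3; prior scale x_m = 19.4 → posterior scale = max = 19.4.
Posterior shape = 3.8 + 3 = 6.8.
E[θ|data] = k·x_m/(k−1) = 6.8·19.4/5.8 = 22.7448.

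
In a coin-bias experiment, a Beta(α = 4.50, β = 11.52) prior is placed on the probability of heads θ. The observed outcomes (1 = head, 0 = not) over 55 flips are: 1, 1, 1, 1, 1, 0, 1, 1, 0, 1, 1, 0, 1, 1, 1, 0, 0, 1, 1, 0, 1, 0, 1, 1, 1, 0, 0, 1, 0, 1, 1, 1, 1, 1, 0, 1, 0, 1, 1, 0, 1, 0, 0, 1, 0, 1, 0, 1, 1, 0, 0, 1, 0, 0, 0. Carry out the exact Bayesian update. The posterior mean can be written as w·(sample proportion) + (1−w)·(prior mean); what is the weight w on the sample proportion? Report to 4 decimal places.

The Beta prior is conjugate to a Binomial/Bernoulli likelihood; the update adds successes to α and failures to β.
Posterior mean = (α₀+k)/(α₀+β₀+n) = [n/(α₀+β₀+n)]·(k/n) + [(α₀+β₀)/(α₀+β₀+n)]·α₀/(α₀+β₀), so only n and the prior enter the weight.
The weight on the data is w = n/(α₀+β₀+n) = 55/(4.50+11.52+55) = 55/71.02 = 0.7744.

0.7744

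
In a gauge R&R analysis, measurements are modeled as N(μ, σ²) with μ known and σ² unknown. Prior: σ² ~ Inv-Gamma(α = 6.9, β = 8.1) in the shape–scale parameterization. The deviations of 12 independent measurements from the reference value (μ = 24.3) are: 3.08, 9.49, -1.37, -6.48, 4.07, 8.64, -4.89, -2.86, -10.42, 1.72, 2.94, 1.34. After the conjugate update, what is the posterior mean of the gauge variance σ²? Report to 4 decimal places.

17.0124

With known mean μ and an Inverse-Gamma(α, β) prior on σ², the Normal likelihood is conjugate: posterior is Inv-Gamma(α + n/2, β + Σ(xᵢ−μ)²/2).
Σ(xᵢ−μ)² = (3.08)² + (9.49)² + (-1.37)² + (-6.48)² + (4.07)² + (8.64)² + (-4.89)² + (-2.86)² + (-10.42)² + (1.72)² + (2.94)² + (1.34)² = 388.6940.
Posterior: Inv-Gamma(6.9 + 12/2, 8.1 + 388.6940/2) = Inv-Gamma(12.90, 202.44700).
E[σ²|data] = β/(α−1) = 202.44700/11.90 = 17.0124.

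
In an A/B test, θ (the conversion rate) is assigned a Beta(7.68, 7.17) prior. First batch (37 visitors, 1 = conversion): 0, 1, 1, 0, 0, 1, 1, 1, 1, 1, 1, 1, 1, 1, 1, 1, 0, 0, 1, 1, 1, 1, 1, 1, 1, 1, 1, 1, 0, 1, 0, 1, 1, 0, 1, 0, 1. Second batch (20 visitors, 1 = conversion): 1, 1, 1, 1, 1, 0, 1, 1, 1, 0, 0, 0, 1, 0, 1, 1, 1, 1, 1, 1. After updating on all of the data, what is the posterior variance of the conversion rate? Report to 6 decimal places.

0.002853

The Beta prior is conjugate to a Binomial/Bernoulli likelihood; the update adds successes to α and failures to β.
After batch 1: Beta(7.68+28, 7.17+9) = Beta(35.68, 16.17).
After batch 2: Beta(35.68+15, 16.17+5) = Beta(50.68, 21.17).
Var = αβ/((α+β)²(α+β+1)) = 50.68·21.17/(71.85²·72.85) = 0.002853.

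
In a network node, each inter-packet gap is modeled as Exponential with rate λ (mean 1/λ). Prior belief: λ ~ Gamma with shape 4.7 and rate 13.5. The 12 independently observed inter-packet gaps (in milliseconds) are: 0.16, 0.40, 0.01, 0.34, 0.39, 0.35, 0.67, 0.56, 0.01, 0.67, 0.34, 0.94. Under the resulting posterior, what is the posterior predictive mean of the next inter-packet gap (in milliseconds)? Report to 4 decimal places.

1.1682

With a Gamma(shape α, rate β) prior on the exponential rate λ, the posterior after n observations with total T = Σxᵢ is Gamma(α+n, β+T).
Sum of observations T = 4.84 milliseconds; n = 12.
Posterior: Gamma(4.7+12, 13.5+4.84) = Gamma(16.7, 18.34).
The predictive distribution for the next observation is Lomax; its mean is β/(α−1) = 18.34/15.7 = 1.1682.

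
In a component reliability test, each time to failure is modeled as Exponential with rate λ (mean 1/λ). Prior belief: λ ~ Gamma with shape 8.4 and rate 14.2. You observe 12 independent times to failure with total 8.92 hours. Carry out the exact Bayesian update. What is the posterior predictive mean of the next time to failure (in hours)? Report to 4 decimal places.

With a Gamma(shape α, rate β) prior on the exponential rate λ, the posterior after n observations with total T = Σxᵢ is Gamma(α+n, β+T).
Posterior: Gamma(8.4+12, 14.2+8.92) = Gamma(20.4, 23.12).
The predictive distribution for the next observation is Lomax; its mean is β/(α−1) = 23.12/19.4 = 1.1918.

1.1918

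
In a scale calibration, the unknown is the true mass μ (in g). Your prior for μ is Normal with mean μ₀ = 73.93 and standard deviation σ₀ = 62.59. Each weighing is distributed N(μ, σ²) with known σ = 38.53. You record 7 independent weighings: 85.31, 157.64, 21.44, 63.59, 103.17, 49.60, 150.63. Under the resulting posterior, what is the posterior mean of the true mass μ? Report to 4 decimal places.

For Normal data with known variance σ², a Normal(μ₀, σ₀²) prior on μ is conjugate. Posterior precision = 1/σ₀² + n/σ²; posterior mean is the precision-weighted average of μ₀ and x̄.
Σxᵢ = 85.31 + 157.64 + 21.44 + 63.59 + 103.17 + 49.60 + 150.63 = 631.38, so n·x̄ = 631.38.
σ₀² = 62.59² = 3917.5081, σ² = 38.53² = 1484.5609; σ² + n·σ₀² = 1484.5609 + 7·3917.5081 = 28907.1176.
Posterior mean = (μ₀/σ₀² + n·x̄/σ²)/(1/σ₀² + n/σ²) = (σ²·μ₀ + σ₀²·n·x̄)/(σ² + n·σ₀²) = (1484.5609·73.93 + 3917.5081·631.38)/28907.1176 = 2583189.851515/28907.1176 = 89.3617.

89.3617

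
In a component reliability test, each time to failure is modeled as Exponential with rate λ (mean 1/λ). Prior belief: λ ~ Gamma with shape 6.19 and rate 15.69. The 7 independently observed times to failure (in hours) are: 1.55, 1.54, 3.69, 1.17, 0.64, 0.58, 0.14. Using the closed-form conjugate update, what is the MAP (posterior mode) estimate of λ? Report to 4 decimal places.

With a Gamma(shape α, rate β) prior on the exponential rate λ, the posterior after n observations with total T = Σxᵢ is Gamma(α+n, β+T).
Sum of observations T = 9.31 hours; n = 7.
Posterior: Gamma(6.19+7, 15.69+9.31) = Gamma(13.19, 25.00).
Mode = (α−1)/β = 0.4876.

0.4876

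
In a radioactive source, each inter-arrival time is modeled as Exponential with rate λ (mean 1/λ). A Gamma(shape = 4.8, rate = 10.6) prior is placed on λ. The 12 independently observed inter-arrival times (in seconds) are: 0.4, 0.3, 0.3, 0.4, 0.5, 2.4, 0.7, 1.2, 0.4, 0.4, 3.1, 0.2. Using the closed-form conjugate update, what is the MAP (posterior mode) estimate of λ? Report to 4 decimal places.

With a Gamma(shape α, rate β) prior on the exponential rate λ, the posterior after n observations with total T = Σxᵢ is Gamma(α+n, β+T).
Sum of observations T = 10.3 seconds; n = 12.
Posterior: Gamma(4.8+12, 10.6+10.3) = Gamma(16.8, 20.9).
Mode = (α−1)/β = 0.7560.

0.7560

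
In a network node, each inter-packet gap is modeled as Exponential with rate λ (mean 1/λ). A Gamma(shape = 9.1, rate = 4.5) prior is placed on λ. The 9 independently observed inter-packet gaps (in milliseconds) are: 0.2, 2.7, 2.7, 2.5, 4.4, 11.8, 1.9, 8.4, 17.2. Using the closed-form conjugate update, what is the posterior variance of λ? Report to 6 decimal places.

With a Gamma(shape α, rate β) prior on the exponential rate λ, the posterior after n observations with total T = Σxᵢ is Gamma(α+n, β+T).
Sum of observations T = 51.8 milliseconds; n = 9.
Posterior: Gamma(9.1+9, 4.5+51.8) = Gamma(18.1, 56.3).
Var = α/β² = 0.005710.

0.005710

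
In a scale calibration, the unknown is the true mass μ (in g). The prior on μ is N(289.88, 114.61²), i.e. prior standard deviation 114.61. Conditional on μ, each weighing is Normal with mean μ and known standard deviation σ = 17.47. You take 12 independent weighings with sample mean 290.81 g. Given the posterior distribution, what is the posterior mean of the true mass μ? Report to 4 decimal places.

290.8082

For Normal data with known variance σ², a Normal(μ₀, σ₀²) prior on μ is conjugate. Posterior precision = 1/σ₀² + n/σ²; posterior mean is the precision-weighted average of μ₀ and x̄.
n·x̄ = 12·290.81 = 3489.72.
σ₀² = 114.61² = 13135.4521, σ² = 17.47² = 305.2009; σ² + n·σ₀² = 305.2009 + 12·13135.4521 = 157930.6261.
Posterior mean = (μ₀/σ₀² + n·x̄/σ²)/(1/σ₀² + n/σ²) = (σ²·μ₀ + σ₀²·n·x̄)/(σ² + n·σ₀²) = (305.2009·289.88 + 13135.4521·3489.72)/157930.6261 = 45927521.539304/157930.6261 = 290.8082.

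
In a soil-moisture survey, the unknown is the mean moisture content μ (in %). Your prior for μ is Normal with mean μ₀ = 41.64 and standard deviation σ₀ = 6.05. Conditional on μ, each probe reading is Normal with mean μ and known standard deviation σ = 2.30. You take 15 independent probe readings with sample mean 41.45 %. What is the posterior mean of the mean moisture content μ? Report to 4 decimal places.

41.4518

For Normal data with known variance σ², a Normal(μ₀, σ₀²) prior on μ is conjugate. Posterior precision = 1/σ₀² + n/σ²; posterior mean is the precision-weighted average of μ₀ and x̄.
n·x̄ = 15·41.45 = 621.75.
σ₀² = 6.05² = 36.6025, σ² = 2.30² = 5.29; σ² + n·σ₀² = 5.29 + 15·36.6025 = 554.3275.
Posterior mean = (μ₀/σ₀² + n·x̄/σ²)/(1/σ₀² + n/σ²) = (σ²·μ₀ + σ₀²·n·x̄)/(σ² + n·σ₀²) = (5.29·41.64 + 36.6025·621.75)/554.3275 = 22977.879975/554.3275 = 41.4518.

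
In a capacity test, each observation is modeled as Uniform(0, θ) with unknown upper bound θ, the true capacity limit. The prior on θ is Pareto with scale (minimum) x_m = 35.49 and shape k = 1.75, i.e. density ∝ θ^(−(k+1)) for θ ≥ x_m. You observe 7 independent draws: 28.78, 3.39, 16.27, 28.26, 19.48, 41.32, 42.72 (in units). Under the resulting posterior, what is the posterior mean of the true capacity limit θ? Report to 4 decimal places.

48.2323

A Pareto(scale x_m, shape k) prior on the upper bound θ of Uniform(0, θ) is conjugate: posterior is Pareto(max(x_m, max xᵢ), k + n).
Sample maximum = 42.72; prior scale x_m = 35.49 → posterior scale = max = 42.72.
Posterior shape = 1.75 + 7 = 8.75.
E[θ|data] = k·x_m/(k−1) = 8.75·42.72/7.75 = 48.2323.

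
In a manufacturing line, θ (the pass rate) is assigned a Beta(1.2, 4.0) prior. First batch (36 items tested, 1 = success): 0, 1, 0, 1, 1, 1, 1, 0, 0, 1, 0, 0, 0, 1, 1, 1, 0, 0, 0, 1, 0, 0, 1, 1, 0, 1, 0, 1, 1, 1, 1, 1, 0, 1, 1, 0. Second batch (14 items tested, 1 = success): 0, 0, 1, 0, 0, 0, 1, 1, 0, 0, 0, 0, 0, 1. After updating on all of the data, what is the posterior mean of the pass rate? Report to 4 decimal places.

The Beta prior is conjugate to a Binomial/Bernoulli likelihood; the update adds successes to α and failures to β.
After batch 1: Beta(1.2+20, 4.0+16) = Beta(21.2, 20.0).
After batch 2: Beta(21.2+4, 20.0+10) = Beta(25.2, 30.0).
Posterior mean = α/(α+β) = 25.2/55.2 = 0.4565.

0.4565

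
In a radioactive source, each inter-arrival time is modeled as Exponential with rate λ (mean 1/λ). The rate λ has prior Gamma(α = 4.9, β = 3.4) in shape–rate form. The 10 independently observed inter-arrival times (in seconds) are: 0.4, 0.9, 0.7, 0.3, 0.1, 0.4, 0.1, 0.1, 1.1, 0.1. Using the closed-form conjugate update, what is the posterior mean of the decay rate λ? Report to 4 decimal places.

With a Gamma(shape α, rate β) prior on the exponential rate λ, the posterior after n observations with total T = Σxᵢ is Gamma(α+n, β+T).
Sum of observations T = 4.2 seconds; n = 10.
Posterior: Gamma(4.9+10, 3.4+4.2) = Gamma(14.9, 7.6).
Posterior mean of λ = α/β = 14.9/7.6 = 1.9605.

1.9605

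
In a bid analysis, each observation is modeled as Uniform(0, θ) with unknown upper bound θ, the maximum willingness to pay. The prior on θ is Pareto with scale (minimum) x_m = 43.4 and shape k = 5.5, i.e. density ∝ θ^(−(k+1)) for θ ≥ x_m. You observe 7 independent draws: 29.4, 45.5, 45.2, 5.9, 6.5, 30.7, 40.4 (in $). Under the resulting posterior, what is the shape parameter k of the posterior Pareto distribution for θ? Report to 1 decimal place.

A Pareto(scale x_m, shape k) prior on the upper bound θ of Uniform(0, θ) is conjugate: posterior is Pareto(max(x_m, max xᵢ), k + n).
Sample maximum = 45.5; prior scale x_m = 43.4 → posterior scale = max = 45.5.
Posterior shape = 5.5 + 7 = 12.5.
Posterior shape k = 12.5.

12.5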